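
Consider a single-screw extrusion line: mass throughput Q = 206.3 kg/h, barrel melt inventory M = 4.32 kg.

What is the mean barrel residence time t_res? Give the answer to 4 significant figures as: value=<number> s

value=75.39 s

Throughput in SI: Q_s = 206.3 kg/h ÷ 3600 s/h = 0.0573056 kg/s
t_res = M / Q_s = 4.32 ÷ 0.0573056 = 75.3854 s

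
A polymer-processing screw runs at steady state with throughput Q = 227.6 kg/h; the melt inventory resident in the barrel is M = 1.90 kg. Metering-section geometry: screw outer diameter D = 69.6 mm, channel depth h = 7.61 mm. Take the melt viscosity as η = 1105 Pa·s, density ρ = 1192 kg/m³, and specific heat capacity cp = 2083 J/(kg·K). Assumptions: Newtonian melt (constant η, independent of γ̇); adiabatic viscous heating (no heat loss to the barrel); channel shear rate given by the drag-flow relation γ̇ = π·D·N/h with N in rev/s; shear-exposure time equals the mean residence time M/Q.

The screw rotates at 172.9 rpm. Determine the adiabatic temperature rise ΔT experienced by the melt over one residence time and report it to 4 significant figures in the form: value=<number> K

value=91.69 K

Throughput in SI: Q_s = 227.6 kg/h ÷ 3600 s/h = 0.0632222 kg/s
t_res = M / Q_s = 1.90 ÷ 0.0632222 = 30.0527 s
Geometry in metres: D = 69.6 mm → 0.0696 m, h = 7.61 mm → 0.00761 m; screw speed N = 172.9 rpm = 2.88167 rev/s
γ̇ = π·D·N / h = π · 0.0696 · 2.88167 / 0.00761 = 82.7977 s⁻¹
ΔT = η·γ̇²·t_res / (ρ·cp) = 1105 · (82.7977)² · 30.0527 / (1192 · 2083) = 91.6889 K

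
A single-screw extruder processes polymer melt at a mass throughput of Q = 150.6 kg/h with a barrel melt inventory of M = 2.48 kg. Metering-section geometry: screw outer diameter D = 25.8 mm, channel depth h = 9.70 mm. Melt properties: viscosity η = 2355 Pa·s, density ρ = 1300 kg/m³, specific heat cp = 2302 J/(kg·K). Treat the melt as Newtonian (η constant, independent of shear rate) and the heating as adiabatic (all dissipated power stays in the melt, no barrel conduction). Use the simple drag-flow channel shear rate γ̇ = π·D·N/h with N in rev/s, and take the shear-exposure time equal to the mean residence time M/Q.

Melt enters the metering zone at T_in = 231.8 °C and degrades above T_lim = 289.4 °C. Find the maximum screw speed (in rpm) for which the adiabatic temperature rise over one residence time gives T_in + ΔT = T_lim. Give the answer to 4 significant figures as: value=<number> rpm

value=252.3 rpm

Convert throughput: Q = 150.6 kg/h = 150.6/3600 = 0.0418333 kg/s
t_res = M / Q_s = 2.48 ÷ 0.0418333 = 59.2829 s
D = 25.8 mm = 0.0258 m;  h = 9.70 mm = 0.0097 m
ΔT_a = T_lim − T_in = 289.4 − 231.8 = 57.6 K
Invert ΔT = ηγ̇²t_res/(ρcp) for γ̇: γ̇_max² = ΔT_a ρ cp / (η t_res) = 57.6·1300·2302 / (2355·59.2829) = 1234.67 s⁻²
γ̇_max = √1234.67 = 35.1379 s⁻¹
N_max = γ̇_max h / (πD) = 35.1379·0.0097/(π·0.0258) = 4.20511 rev/s → ×60 = 252.307 rpm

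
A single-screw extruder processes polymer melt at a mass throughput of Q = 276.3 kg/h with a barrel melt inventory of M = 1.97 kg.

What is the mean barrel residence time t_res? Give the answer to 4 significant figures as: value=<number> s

value=25.67 s

Q_s = Q / 3600 = 276.3 / 3600 = 0.07675 kg/s
t_res = M / Q_s = 1.97 / 0.07675 = 25.6678 s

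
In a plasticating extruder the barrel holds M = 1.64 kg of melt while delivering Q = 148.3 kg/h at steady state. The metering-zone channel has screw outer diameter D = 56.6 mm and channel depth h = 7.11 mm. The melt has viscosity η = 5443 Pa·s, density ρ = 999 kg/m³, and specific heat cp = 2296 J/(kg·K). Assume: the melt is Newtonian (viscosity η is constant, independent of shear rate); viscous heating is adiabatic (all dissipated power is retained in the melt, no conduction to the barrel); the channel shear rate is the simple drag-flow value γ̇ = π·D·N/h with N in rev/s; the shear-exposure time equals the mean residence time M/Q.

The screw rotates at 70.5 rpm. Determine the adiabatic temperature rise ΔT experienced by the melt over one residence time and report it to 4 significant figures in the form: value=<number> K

value=81.58 K

Q_s = Q / 3600 = 148.3 / 3600 = 0.0411944 kg/s
Mean residence time: t_res = M/Q_s = 1.64 kg / 0.0411944 kg/s = 39.8112 s
D = 56.6 mm = 0.0566 m;  h = 7.11 mm = 0.00711 m;  N = 70.5 rpm / 60 = 1.175 rev/s
Shear rate: γ̇ = πDN/h = π·0.0566·1.175/0.00711 = 29.3856 s⁻¹
Adiabatic rise: ΔT = η γ̇² t_res / (ρ cp) = 5443·(29.3856)²·39.8112 / (999·2296) = 81.5784 K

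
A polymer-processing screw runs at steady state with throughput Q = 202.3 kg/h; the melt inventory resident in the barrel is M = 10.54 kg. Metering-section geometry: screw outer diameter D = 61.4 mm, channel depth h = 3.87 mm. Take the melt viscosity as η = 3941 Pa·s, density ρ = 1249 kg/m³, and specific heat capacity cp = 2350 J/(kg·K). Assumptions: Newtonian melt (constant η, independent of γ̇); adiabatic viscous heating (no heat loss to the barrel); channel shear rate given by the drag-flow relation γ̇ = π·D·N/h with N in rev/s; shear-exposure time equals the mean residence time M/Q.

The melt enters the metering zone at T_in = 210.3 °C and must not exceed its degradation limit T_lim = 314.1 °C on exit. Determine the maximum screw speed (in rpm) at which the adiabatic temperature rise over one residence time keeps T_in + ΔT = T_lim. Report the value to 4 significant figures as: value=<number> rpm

value=24.44 rpm

Throughput in SI: Q_s = 202.3 kg/h ÷ 3600 s/h = 0.0561944 kg/s
t_res = M / Q_s = 10.54 / 0.0561944 = 187.563 s
Geometry in SI: D = 61.4 mm → 0.0614 m, h = 3.87 mm → 0.00387 m
Allowable rise: ΔT_a = T_lim − T_in = 314.1 − 210.3 = 103.8 K
γ̇_max² = ΔT_a·ρ·cp / (η·t_res) = [103.8 × 1249 × 2350] / [3941 × 187.563] = 412.168 s⁻²
γ̇_max = sqrt(412.168) = 20.3019 s⁻¹
N_max = γ̇_max h / (πD) = 20.3019·0.00387/(π·0.0614) = 0.407314 rev/s → ×60 = 24.4389 rpm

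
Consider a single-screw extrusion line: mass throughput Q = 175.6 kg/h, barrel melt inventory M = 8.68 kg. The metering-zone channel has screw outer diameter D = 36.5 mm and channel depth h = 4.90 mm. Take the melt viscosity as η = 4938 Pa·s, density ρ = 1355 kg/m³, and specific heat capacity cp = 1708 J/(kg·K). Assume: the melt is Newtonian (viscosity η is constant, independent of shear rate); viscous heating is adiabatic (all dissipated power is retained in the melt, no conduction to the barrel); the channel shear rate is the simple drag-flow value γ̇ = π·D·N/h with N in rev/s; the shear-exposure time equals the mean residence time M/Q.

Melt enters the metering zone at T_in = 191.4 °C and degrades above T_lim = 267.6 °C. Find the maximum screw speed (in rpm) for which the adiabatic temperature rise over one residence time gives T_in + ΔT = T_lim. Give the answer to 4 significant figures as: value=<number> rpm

value=36.32 rpm

Convert throughput: Q = 175.6 kg/h = 175.6/3600 = 0.0487778 kg/s
t_res = M / Q_s = 8.68 / 0.0487778 = 177.95 s
D = 36.5 mm = 0.0365 m;  h = 4.90 mm = 0.0049 m
ΔT_a = T_lim − T_in = 267.6 − 191.4 = 76.2 K
γ̇_max² = ΔT_a·ρ·cp/(η·t_res) = 76.2·1355·1708/(4938·177.95) = 200.694 s⁻²
γ̇_max = sqrt(200.694) = 14.1666 s⁻¹
Solve γ̇ = πDN/h for N: N_max = γ̇_max·h/(π·D) = 14.1666 × 0.0049 / (π × 0.0365) = 0.605369 rev/s = 36.3221 rpm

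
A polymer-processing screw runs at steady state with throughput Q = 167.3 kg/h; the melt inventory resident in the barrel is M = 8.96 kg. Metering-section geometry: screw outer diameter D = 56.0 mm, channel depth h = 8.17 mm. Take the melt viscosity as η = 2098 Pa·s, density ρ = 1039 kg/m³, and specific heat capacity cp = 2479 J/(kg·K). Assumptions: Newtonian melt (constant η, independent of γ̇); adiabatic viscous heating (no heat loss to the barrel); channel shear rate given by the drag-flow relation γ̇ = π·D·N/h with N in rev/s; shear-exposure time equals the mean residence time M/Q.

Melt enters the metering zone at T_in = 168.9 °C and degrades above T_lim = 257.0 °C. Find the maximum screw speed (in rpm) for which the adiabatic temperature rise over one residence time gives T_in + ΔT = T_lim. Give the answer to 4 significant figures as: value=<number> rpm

Q_s = Q / 3600 = 167.3 / 3600 = 0.0464722 kg/s
t_res = M / Q_s = 8.96 ÷ 0.0464722 = 192.803 s
Convert to metres: D = 0.056 m, h = 0.00817 m
Allowable rise: ΔT_a = T_lim − T_in = 257.0 − 168.9 = 88.1 K
Invert ΔT = ηγ̇²t_res/(ρcp) for γ̇: γ̇_max² = ΔT_a ρ cp / (η t_res) = 88.1·1039·2479 / (2098·192.803) = 560.981 s⁻²
Take the square root: γ̇_max = √(560.981) = 23.685 s⁻¹
Solve γ̇ = πDN/h for N: N_max = γ̇_max·h/(π·D) = 23.685 × 0.00817 / (π × 0.056) = 1.09991 rev/s = 65.9947 rpm

value=65.99 rpm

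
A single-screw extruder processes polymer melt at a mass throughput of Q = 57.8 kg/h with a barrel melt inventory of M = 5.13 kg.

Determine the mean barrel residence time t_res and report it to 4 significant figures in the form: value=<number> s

value=319.5 s

Q_s = Q / 3600 = 57.8 / 3600 = 0.0160556 kg/s
Mean residence time: t_res = M/Q_s = 5.13 kg / 0.0160556 kg/s = 319.516 s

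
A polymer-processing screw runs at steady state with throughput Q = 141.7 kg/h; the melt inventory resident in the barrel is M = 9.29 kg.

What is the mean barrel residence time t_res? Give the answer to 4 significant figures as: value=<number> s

Throughput in SI: Q_s = 141.7 kg/h ÷ 3600 s/h = 0.0393611 kg/s
t_res = M / Q_s = 9.29 / 0.0393611 = 236.02 s

value=236.0 s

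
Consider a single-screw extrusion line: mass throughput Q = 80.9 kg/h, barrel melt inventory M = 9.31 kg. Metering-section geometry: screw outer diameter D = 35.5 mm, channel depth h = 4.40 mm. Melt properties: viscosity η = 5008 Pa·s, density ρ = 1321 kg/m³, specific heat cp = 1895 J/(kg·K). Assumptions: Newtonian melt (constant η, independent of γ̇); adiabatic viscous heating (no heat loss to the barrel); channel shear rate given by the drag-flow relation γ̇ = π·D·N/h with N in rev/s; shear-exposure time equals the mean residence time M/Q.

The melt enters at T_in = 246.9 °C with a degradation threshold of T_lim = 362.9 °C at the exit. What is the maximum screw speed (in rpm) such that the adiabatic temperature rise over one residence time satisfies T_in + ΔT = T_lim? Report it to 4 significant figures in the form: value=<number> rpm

Convert throughput: Q = 80.9 kg/h = 80.9/3600 = 0.0224722 kg/s
Mean residence time: t_res = M/Q_s = 9.31 kg / 0.0224722 kg/s = 414.289 s
Geometry in SI: D = 35.5 mm → 0.0355 m, h = 4.40 mm → 0.0044 m
Allowable rise: ΔT_a = T_lim − T_in = 362.9 − 246.9 = 116 K
γ̇_max² = ΔT_a·ρ·cp / (η·t_res) = [116 × 1321 × 1895] / [5008 × 414.289] = 139.959 s⁻²
γ̇_max = √139.959 = 11.8304 s⁻¹
N_max = γ̇_max h / (πD) = 11.8304·0.0044/(π·0.0355) = 0.46674 rev/s → ×60 = 28.0044 rpm

value=28.00 rpm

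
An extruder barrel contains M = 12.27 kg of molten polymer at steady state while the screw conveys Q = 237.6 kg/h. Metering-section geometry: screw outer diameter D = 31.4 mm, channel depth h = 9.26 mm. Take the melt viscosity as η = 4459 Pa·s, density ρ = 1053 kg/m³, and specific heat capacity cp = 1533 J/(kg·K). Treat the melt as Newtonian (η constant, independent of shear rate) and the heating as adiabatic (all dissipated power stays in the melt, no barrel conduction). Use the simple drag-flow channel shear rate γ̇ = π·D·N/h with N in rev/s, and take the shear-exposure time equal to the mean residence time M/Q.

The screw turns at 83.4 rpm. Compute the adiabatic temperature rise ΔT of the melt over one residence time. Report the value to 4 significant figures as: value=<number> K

Throughput in SI: Q_s = 237.6 kg/h ÷ 3600 s/h = 0.066 kg/s
t_res = M / Q_s = 12.27 / 0.066 = 185.909 s
D = 31.4 mm = 0.0314 m;  h = 9.26 mm = 0.00926 m;  N = 83.4 rpm / 60 = 1.39 rev/s
Shear rate: γ̇ = πDN/h = π·0.0314·1.39/0.00926 = 14.8076 s⁻¹
ΔT = η·γ̇²·t_res/(ρ·cp) = [4459 × 14.8076² × 185.909] / [1053 × 1533] = 112.599 K

value=112.6 K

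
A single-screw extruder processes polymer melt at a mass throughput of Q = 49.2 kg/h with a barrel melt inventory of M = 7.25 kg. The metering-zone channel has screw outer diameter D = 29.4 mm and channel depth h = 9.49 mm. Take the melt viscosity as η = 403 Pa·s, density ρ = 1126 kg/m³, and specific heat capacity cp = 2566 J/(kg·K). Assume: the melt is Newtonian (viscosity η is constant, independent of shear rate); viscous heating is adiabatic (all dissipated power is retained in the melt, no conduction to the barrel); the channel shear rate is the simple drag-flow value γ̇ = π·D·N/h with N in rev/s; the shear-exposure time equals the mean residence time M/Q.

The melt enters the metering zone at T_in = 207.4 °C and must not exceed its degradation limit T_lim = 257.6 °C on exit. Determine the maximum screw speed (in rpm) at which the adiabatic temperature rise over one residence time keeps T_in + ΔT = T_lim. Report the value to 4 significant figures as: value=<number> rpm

Throughput in SI: Q_s = 49.2 kg/h ÷ 3600 s/h = 0.0136667 kg/s
Mean residence time: t_res = M/Q_s = 7.25 kg / 0.0136667 kg/s = 530.488 s
Geometry in SI: D = 29.4 mm → 0.0294 m, h = 9.49 mm → 0.00949 m
Allowable rise: ΔT_a = T_lim − T_in = 257.6 − 207.4 = 50.2 K
γ̇_max² = ΔT_a·ρ·cp/(η·t_res) = 50.2·1126·2566/(403·530.488) = 678.451 s⁻²
Take the square root: γ̇_max = √(678.451) = 26.0471 s⁻¹
N_max = γ̇_max h / (πD) = 26.0471·0.00949/(π·0.0294) = 2.67626 rev/s → ×60 = 160.576 rpm

value=160.6 rpm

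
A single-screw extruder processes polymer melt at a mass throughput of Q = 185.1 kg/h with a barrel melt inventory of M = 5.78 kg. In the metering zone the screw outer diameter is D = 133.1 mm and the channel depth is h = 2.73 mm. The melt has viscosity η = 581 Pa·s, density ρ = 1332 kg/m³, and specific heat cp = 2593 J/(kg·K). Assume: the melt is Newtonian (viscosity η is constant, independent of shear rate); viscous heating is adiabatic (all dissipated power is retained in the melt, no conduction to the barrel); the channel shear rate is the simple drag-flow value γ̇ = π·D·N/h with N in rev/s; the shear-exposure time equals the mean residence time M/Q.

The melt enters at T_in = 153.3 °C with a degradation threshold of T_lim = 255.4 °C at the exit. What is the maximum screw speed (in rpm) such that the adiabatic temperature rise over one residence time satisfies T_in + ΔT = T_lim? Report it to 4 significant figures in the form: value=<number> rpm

value=28.78 rpm

Convert throughput: Q = 185.1 kg/h = 185.1/3600 = 0.0514167 kg/s
t_res = M / Q_s = 5.78 / 0.0514167 = 112.415 s
D = 133.1 mm = 0.1331 m;  h = 2.73 mm = 0.00273 m
ΔT_a = T_lim − T_in = 255.4 °C − 153.3 °C = 102.1 K
γ̇_max² = ΔT_a·ρ·cp / (η·t_res) = [102.1 × 1332 × 2593] / [581 × 112.415] = 5399.24 s⁻²
γ̇_max = √5399.24 = 73.4795 s⁻¹
N_max = γ̇_max h / (πD) = 73.4795·0.00273/(π·0.1331) = 0.479734 rev/s → ×60 = 28.7841 rpm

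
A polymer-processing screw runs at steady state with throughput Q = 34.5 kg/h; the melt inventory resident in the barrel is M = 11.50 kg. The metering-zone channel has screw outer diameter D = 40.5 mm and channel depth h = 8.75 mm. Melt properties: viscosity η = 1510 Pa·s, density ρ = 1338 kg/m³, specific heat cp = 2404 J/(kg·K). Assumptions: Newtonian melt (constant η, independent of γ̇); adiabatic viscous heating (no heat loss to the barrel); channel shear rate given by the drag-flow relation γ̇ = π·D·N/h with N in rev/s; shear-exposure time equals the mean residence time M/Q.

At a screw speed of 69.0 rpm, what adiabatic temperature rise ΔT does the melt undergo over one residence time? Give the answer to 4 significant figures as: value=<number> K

Convert throughput: Q = 34.5 kg/h = 34.5/3600 = 0.00958333 kg/s
t_res = M / Q_s = 11.50 ÷ 0.00958333 = 1200 s
D = 40.5 mm = 0.0405 m;  h = 8.75 mm = 0.00875 m;  N = 69.0 rpm / 60 = 1.15 rev/s
γ̇ = π·D·N / h = π · 0.0405 · 1.15 / 0.00875 = 16.7222 s⁻¹
Adiabatic rise: ΔT = η γ̇² t_res / (ρ cp) = 1510·(16.7222)²·1200 / (1338·2404) = 157.528 K

value=157.5 K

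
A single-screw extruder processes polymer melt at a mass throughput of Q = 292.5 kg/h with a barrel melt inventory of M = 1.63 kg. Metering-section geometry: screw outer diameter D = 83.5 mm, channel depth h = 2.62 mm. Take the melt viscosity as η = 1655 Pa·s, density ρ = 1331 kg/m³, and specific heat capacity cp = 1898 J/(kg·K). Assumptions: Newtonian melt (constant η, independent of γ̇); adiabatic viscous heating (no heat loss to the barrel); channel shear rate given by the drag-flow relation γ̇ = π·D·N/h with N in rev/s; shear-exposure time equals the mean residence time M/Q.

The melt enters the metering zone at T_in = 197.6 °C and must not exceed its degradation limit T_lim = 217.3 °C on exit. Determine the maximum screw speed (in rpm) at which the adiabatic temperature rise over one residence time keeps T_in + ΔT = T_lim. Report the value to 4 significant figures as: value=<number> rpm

Q_s = Q / 3600 = 292.5 / 3600 = 0.08125 kg/s
Mean residence time: t_res = M/Q_s = 1.63 kg / 0.08125 kg/s = 20.0615 s
Geometry in SI: D = 83.5 mm → 0.0835 m, h = 2.62 mm → 0.00262 m
ΔT_a = T_lim − T_in = 217.3 °C − 197.6 °C = 19.7 K
γ̇_max² = ΔT_a·ρ·cp/(η·t_res) = 19.7·1331·1898/(1655·20.0615) = 1498.92 s⁻²
Take the square root: γ̇_max = √(1498.92) = 38.7159 s⁻¹
Solve γ̇ = πDN/h for N: N_max = γ̇_max·h/(π·D) = 38.7159 × 0.00262 / (π × 0.0835) = 0.386682 rev/s = 23.2009 rpm

value=23.20 rpm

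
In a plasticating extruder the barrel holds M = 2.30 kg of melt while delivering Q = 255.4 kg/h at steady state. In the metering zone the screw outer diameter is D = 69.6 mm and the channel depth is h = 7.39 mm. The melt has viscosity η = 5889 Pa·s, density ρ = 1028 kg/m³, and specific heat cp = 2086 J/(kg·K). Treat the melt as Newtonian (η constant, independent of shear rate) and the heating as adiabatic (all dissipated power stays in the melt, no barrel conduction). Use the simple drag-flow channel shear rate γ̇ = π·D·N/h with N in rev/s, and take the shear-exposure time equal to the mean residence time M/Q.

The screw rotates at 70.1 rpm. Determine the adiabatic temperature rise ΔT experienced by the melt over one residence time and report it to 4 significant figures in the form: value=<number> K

value=106.4 K

Throughput in SI: Q_s = 255.4 kg/h ÷ 3600 s/h = 0.0709444 kg/s
t_res = M / Q_s = 2.30 / 0.0709444 = 32.4197 s
Geometry in metres: D = 69.6 mm → 0.0696 m, h = 7.39 mm → 0.00739 m; screw speed N = 70.1 rpm = 1.16833 rev/s
γ̇ = π D N / h = (π)(0.0696)(1.16833) / 0.00739 = 34.5686 s⁻¹
Adiabatic rise: ΔT = η γ̇² t_res / (ρ cp) = 5889·(34.5686)²·32.4197 / (1028·2086) = 106.391 K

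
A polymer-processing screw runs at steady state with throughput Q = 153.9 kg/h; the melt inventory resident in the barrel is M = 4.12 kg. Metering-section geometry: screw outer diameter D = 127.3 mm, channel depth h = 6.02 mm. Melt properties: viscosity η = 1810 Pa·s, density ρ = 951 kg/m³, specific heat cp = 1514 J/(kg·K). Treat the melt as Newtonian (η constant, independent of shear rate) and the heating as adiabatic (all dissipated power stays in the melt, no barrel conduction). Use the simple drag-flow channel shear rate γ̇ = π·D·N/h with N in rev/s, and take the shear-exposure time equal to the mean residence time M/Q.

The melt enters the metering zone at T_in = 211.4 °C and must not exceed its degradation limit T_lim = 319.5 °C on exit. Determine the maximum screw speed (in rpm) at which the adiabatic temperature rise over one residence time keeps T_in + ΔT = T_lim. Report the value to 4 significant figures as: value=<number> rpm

value=26.98 rpm

Q_s = Q / 3600 = 153.9 / 3600 = 0.04275 kg/s
Mean residence time: t_res = M/Q_s = 4.12 kg / 0.04275 kg/s = 96.3743 s
Geometry in SI: D = 127.3 mm → 0.1273 m, h = 6.02 mm → 0.00602 m
ΔT_a = T_lim − T_in = 319.5 °C − 211.4 °C = 108.1 K
γ̇_max² = ΔT_a·ρ·cp / (η·t_res) = [108.1 × 951 × 1514] / [1810 × 96.3743] = 892.262 s⁻²
γ̇_max = √892.262 = 29.8708 s⁻¹
N_max = γ̇_max h / (πD) = 29.8708·0.00602/(π·0.1273) = 0.449639 rev/s → ×60 = 26.9784 rpm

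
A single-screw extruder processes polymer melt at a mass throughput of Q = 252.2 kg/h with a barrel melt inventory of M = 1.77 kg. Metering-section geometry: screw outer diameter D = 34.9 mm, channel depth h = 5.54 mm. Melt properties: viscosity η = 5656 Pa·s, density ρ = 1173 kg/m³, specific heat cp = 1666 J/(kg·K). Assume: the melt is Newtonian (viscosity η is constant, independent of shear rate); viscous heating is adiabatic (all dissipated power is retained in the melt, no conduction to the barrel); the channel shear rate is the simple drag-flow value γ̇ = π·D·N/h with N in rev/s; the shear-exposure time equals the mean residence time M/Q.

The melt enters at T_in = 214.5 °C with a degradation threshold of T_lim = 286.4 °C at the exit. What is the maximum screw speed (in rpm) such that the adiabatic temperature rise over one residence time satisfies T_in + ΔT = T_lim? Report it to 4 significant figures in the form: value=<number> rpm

value=95.06 rpm

Throughput in SI: Q_s = 252.2 kg/h ÷ 3600 s/h = 0.0700556 kg/s
t_res = M / Q_s = 1.77 ÷ 0.0700556 = 25.2657 s
D = 34.9 mm = 0.0349 m;  h = 5.54 mm = 0.00554 m
ΔT_a = T_lim − T_in = 286.4 °C − 214.5 °C = 71.9 K
Invert ΔT = ηγ̇²t_res/(ρcp) for γ̇: γ̇_max² = ΔT_a ρ cp / (η t_res) = 71.9·1173·1666 / (5656·25.2657) = 983.245 s⁻²
Take the square root: γ̇_max = √(983.245) = 31.3567 s⁻¹
Solve γ̇ = πDN/h for N: N_max = γ̇_max·h/(π·D) = 31.3567 × 0.00554 / (π × 0.0349) = 1.5844 rev/s = 95.0641 rpm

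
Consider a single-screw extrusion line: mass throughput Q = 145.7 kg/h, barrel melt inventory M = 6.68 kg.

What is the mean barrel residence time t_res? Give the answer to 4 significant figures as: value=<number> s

value=165.1 s

Convert throughput: Q = 145.7 kg/h = 145.7/3600 = 0.0404722 kg/s
t_res = M / Q_s = 6.68 ÷ 0.0404722 = 165.051 s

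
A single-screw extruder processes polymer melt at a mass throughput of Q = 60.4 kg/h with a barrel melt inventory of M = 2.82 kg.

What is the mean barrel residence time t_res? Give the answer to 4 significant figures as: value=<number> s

value=168.1 s

Convert throughput: Q = 60.4 kg/h = 60.4/3600 = 0.0167778 kg/s
t_res = M / Q_s = 2.82 ÷ 0.0167778 = 168.079 s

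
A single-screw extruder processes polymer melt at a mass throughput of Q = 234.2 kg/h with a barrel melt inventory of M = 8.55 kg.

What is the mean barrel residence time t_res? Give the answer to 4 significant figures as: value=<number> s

value=131.4 s

Q_s = Q / 3600 = 234.2 / 3600 = 0.0650556 kg/s
Mean residence time: t_res = M/Q_s = 8.55 kg / 0.0650556 kg/s = 131.426 s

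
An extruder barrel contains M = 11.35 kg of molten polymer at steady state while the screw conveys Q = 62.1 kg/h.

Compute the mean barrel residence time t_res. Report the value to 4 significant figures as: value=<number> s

Convert throughput: Q = 62.1 kg/h = 62.1/3600 = 0.01725 kg/s
t_res = M / Q_s = 11.35 ÷ 0.01725 = 657.971 s

value=658.0 s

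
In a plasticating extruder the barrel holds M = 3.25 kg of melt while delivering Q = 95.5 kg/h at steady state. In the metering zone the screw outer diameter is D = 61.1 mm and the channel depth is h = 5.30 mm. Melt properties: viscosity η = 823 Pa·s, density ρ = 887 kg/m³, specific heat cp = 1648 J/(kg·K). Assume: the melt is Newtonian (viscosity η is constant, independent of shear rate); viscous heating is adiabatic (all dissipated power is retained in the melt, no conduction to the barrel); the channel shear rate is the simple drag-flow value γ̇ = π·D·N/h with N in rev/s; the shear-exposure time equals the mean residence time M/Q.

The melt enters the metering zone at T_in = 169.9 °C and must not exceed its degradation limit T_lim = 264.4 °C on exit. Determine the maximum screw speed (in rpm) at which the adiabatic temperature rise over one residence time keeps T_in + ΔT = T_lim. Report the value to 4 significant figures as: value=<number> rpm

Throughput in SI: Q_s = 95.5 kg/h ÷ 3600 s/h = 0.0265278 kg/s
t_res = M / Q_s = 3.25 ÷ 0.0265278 = 122.513 s
Convert to metres: D = 0.0611 m, h = 0.0053 m
ΔT_a = T_lim − T_in = 264.4 − 169.9 = 94.5 K
γ̇_max² = ΔT_a·ρ·cp/(η·t_res) = 94.5·887·1648/(823·122.513) = 1370.03 s⁻²
Take the square root: γ̇_max = √(1370.03) = 37.0139 s⁻¹
Solve γ̇ = πDN/h for N: N_max = γ̇_max·h/(π·D) = 37.0139 × 0.0053 / (π × 0.0611) = 1.022 rev/s = 61.3199 rpm

value=61.32 rpm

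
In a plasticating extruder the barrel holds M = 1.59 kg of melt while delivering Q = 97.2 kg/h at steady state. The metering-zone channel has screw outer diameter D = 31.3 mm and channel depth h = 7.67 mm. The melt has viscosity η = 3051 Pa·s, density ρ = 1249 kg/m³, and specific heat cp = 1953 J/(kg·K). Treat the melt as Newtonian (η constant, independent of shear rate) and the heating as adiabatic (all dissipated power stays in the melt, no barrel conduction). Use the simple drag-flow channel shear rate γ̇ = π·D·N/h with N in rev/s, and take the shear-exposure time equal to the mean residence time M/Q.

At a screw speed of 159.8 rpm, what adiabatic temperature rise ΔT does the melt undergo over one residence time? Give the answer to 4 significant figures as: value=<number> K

Convert throughput: Q = 97.2 kg/h = 97.2/3600 = 0.027 kg/s
t_res = M / Q_s = 1.59 / 0.027 = 58.8889 s
D = 31.3 mm = 0.0313 m;  h = 7.67 mm = 0.00767 m;  N = 159.8 rpm / 60 = 2.66333 rev/s
γ̇ = π·D·N / h = π · 0.0313 · 2.66333 / 0.00767 = 34.1448 s⁻¹
ΔT = η·γ̇²·t_res/(ρ·cp) = [3051 × 34.1448² × 58.8889] / [1249 × 1953] = 85.8736 K

value=85.87 K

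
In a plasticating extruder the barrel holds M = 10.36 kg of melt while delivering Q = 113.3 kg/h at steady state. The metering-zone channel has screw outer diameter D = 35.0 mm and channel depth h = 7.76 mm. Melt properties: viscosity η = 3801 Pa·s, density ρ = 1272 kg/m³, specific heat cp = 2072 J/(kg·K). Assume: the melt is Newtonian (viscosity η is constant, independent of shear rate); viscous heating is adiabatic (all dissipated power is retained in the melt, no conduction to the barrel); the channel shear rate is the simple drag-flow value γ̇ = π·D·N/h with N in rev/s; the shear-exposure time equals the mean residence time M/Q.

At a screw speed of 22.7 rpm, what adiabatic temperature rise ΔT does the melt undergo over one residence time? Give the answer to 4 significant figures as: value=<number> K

Q_s = Q / 3600 = 113.3 / 3600 = 0.0314722 kg/s
t_res = M / Q_s = 10.36 / 0.0314722 = 329.179 s
Convert to SI: D = 0.035 m, h = 0.00776 m, N = 22.7/60 = 0.378333 rev/s
Shear rate: γ̇ = πDN/h = π·0.035·0.378333/0.00776 = 5.36081 s⁻¹
ΔT = η·γ̇²·t_res/(ρ·cp) = [3801 × 5.36081² × 329.179] / [1272 × 2072] = 13.6432 K

value=13.64 K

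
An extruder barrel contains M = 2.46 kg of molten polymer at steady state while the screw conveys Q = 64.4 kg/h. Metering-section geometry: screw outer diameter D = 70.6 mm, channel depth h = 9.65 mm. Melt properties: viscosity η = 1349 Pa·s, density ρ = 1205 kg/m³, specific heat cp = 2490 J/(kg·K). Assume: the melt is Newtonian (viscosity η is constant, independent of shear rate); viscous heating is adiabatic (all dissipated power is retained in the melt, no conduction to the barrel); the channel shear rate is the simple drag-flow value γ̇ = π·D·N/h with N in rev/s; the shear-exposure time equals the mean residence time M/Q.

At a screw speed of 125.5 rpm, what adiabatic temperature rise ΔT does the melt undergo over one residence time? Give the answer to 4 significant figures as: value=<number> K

value=142.9 K

Convert throughput: Q = 64.4 kg/h = 64.4/3600 = 0.0178889 kg/s
Mean residence time: t_res = M/Q_s = 2.46 kg / 0.0178889 kg/s = 137.516 s
Convert to SI: D = 0.0706 m, h = 0.00965 m, N = 125.5/60 = 2.09167 rev/s
γ̇ = π·D·N / h = π · 0.0706 · 2.09167 / 0.00965 = 48.075 s⁻¹
ΔT = η·γ̇²·t_res/(ρ·cp) = [1349 × 48.075² × 137.516] / [1205 × 2490] = 142.895 K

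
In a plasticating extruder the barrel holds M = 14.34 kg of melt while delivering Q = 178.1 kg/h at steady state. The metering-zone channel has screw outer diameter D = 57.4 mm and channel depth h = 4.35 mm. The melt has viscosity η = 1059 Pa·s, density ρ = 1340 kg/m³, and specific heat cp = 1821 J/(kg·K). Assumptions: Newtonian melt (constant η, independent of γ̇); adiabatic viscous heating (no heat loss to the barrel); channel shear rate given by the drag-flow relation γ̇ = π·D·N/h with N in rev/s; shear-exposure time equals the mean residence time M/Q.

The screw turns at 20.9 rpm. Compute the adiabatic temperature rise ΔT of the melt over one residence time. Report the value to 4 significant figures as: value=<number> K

Convert throughput: Q = 178.1 kg/h = 178.1/3600 = 0.0494722 kg/s
Mean residence time: t_res = M/Q_s = 14.34 kg / 0.0494722 kg/s = 289.86 s
Geometry in metres: D = 57.4 mm → 0.0574 m, h = 4.35 mm → 0.00435 m; screw speed N = 20.9 rpm = 0.348333 rev/s
γ̇ = π·D·N / h = π · 0.0574 · 0.348333 / 0.00435 = 14.44 s⁻¹
ΔT = η·γ̇²·t_res/(ρ·cp) = [1059 × 14.44² × 289.86] / [1340 × 1821] = 26.2303 K

value=26.23 K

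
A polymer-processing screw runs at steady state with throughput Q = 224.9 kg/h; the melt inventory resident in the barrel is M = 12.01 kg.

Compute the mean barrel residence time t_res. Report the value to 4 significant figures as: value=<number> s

Throughput in SI: Q_s = 224.9 kg/h ÷ 3600 s/h = 0.0624722 kg/s
t_res = M / Q_s = 12.01 / 0.0624722 = 192.245 s

value=192.2 s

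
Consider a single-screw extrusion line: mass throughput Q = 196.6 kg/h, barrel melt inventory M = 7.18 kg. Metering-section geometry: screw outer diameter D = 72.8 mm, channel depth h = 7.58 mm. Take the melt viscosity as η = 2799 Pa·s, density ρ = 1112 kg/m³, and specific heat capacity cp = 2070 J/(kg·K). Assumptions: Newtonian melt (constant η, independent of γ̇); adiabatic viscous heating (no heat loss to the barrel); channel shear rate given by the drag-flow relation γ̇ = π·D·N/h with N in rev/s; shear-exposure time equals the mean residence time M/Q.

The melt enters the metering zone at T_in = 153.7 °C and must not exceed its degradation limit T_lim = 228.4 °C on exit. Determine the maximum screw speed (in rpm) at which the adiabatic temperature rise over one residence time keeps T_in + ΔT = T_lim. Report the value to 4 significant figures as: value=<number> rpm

value=42.98 rpm

Throughput in SI: Q_s = 196.6 kg/h ÷ 3600 s/h = 0.0546111 kg/s
Mean residence time: t_res = M/Q_s = 7.18 kg / 0.0546111 kg/s = 131.475 s
Convert to metres: D = 0.0728 m, h = 0.00758 m
ΔT_a = T_lim − T_in = 228.4 − 153.7 = 74.7 K
γ̇_max² = ΔT_a·ρ·cp / (η·t_res) = [74.7 × 1112 × 2070] / [2799 × 131.475] = 467.25 s⁻²
Take the square root: γ̇_max = √(467.25) = 21.616 s⁻¹
Solve γ̇ = πDN/h for N: N_max = γ̇_max·h/(π·D) = 21.616 × 0.00758 / (π × 0.0728) = 0.716412 rev/s = 42.9847 rpm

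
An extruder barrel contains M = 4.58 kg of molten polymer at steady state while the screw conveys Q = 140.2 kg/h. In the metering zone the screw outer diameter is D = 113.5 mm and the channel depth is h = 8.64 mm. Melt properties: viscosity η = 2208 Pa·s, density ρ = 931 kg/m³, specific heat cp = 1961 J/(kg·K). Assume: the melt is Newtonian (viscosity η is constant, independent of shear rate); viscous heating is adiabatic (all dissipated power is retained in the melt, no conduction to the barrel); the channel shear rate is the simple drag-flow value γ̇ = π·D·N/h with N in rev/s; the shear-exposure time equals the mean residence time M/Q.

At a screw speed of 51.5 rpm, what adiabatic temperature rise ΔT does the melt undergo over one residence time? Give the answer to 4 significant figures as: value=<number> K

Convert throughput: Q = 140.2 kg/h = 140.2/3600 = 0.0389444 kg/s
t_res = M / Q_s = 4.58 ÷ 0.0389444 = 117.603 s
D = 113.5 mm = 0.1135 m;  h = 8.64 mm = 0.00864 m;  N = 51.5 rpm / 60 = 0.858333 rev/s
γ̇ = π·D·N / h = π · 0.1135 · 0.858333 / 0.00864 = 35.4232 s⁻¹
ΔT = η·γ̇²·t_res/(ρ·cp) = [2208 × 35.4232² × 117.603] / [931 × 1961] = 178.471 K

value=178.5 K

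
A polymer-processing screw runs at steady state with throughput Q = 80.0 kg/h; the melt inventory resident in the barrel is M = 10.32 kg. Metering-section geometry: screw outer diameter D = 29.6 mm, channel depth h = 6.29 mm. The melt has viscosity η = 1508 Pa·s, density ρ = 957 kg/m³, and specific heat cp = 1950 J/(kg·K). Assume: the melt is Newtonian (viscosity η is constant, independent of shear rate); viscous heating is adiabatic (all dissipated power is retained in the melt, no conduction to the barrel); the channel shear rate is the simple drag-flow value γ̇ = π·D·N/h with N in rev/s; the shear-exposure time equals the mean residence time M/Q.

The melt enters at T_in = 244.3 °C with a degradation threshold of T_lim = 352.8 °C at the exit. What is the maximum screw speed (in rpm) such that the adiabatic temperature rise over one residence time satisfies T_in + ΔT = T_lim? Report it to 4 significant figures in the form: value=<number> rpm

value=69.01 rpm

Convert throughput: Q = 80.0 kg/h = 80.0/3600 = 0.0222222 kg/s
Mean residence time: t_res = M/Q_s = 10.32 kg / 0.0222222 kg/s = 464.4 s
D = 29.6 mm = 0.0296 m;  h = 6.29 mm = 0.00629 m
Allowable rise: ΔT_a = T_lim − T_in = 352.8 − 244.3 = 108.5 K
Invert ΔT = ηγ̇²t_res/(ρcp) for γ̇: γ̇_max² = ΔT_a ρ cp / (η t_res) = 108.5·957·1950 / (1508·464.4) = 289.123 s⁻²
Take the square root: γ̇_max = √(289.123) = 17.0036 s⁻¹
Solve γ̇ = πDN/h for N: N_max = γ̇_max·h/(π·D) = 17.0036 × 0.00629 / (π × 0.0296) = 1.15014 rev/s = 69.0084 rpm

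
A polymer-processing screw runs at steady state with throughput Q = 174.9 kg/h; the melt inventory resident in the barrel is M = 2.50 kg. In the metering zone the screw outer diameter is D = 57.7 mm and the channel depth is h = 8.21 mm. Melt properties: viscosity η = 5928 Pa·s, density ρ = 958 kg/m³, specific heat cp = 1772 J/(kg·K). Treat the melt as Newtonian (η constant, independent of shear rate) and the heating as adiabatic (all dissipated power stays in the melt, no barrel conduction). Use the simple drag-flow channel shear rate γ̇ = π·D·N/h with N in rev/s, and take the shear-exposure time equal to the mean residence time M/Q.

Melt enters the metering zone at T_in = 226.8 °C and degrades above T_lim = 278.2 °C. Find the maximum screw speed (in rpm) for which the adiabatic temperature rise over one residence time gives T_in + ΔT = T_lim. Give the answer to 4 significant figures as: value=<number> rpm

Q_s = Q / 3600 = 174.9 / 3600 = 0.0485833 kg/s
t_res = M / Q_s = 2.50 ÷ 0.0485833 = 51.458 s
Geometry in SI: D = 57.7 mm → 0.0577 m, h = 8.21 mm → 0.00821 m
Allowable rise: ΔT_a = T_lim − T_in = 278.2 − 226.8 = 51.4 K
Invert ΔT = ηγ̇²t_res/(ρcp) for γ̇: γ̇_max² = ΔT_a ρ cp / (η t_res) = 51.4·958·1772 / (5928·51.458) = 286.043 s⁻²
Take the square root: γ̇_max = √(286.043) = 16.9128 s⁻¹
N_max = γ̇_max h / (πD) = 16.9128·0.00821/(π·0.0577) = 0.766008 rev/s → ×60 = 45.9605 rpm

value=45.96 rpm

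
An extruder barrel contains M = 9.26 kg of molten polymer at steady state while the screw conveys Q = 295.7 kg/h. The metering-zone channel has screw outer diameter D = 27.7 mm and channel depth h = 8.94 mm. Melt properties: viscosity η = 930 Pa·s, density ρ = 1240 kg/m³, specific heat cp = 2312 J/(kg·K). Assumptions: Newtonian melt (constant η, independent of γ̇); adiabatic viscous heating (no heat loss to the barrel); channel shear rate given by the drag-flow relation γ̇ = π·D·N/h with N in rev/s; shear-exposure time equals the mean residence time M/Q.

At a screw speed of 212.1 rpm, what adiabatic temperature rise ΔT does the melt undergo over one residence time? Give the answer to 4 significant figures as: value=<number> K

Throughput in SI: Q_s = 295.7 kg/h ÷ 3600 s/h = 0.0821389 kg/s
Mean residence time: t_res = M/Q_s = 9.26 kg / 0.0821389 kg/s = 112.736 s
Convert to SI: D = 0.0277 m, h = 0.00894 m, N = 212.1/60 = 3.535 rev/s
Shear rate: γ̇ = πDN/h = π·0.0277·3.535/0.00894 = 34.4098 s⁻¹
Adiabatic rise: ΔT = η γ̇² t_res / (ρ cp) = 930·(34.4098)²·112.736 / (1240·2312) = 43.3011 K

value=43.30 K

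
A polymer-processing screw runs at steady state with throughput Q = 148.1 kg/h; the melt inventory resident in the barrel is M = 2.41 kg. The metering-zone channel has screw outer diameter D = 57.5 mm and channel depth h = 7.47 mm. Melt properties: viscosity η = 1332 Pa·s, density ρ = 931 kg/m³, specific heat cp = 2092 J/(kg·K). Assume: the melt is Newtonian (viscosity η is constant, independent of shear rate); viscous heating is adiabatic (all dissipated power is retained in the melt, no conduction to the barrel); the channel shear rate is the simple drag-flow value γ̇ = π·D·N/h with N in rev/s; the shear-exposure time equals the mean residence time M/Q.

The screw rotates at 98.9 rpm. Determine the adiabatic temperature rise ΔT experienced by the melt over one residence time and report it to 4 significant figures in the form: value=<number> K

Convert throughput: Q = 148.1 kg/h = 148.1/3600 = 0.0411389 kg/s
Mean residence time: t_res = M/Q_s = 2.41 kg / 0.0411389 kg/s = 58.582 s
Geometry in metres: D = 57.5 mm → 0.0575 m, h = 7.47 mm → 0.00747 m; screw speed N = 98.9 rpm = 1.64833 rev/s
Shear rate: γ̇ = πDN/h = π·0.0575·1.64833/0.00747 = 39.8604 s⁻¹
Adiabatic rise: ΔT = η γ̇² t_res / (ρ cp) = 1332·(39.8604)²·58.582 / (931·2092) = 63.6563 K

value=63.66 K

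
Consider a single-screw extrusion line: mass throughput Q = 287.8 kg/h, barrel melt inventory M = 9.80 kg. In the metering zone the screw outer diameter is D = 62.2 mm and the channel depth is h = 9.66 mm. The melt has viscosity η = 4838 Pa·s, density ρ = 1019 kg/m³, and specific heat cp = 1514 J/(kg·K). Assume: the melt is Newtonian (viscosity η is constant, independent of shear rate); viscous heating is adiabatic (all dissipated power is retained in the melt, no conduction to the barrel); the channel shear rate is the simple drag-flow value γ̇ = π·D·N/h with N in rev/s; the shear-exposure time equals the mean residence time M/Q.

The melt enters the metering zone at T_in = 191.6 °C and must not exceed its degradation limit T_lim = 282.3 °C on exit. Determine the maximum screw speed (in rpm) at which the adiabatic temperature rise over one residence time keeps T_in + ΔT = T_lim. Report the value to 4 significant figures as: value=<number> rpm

value=45.56 rpm

Q_s = Q / 3600 = 287.8 / 3600 = 0.0799444 kg/s
t_res = M / Q_s = 9.80 ÷ 0.0799444 = 122.585 s
Convert to metres: D = 0.0622 m, h = 0.00966 m
ΔT_a = T_lim − T_in = 282.3 − 191.6 = 90.7 K
γ̇_max² = ΔT_a·ρ·cp / (η·t_res) = [90.7 × 1019 × 1514] / [4838 × 122.585] = 235.941 s⁻²
γ̇_max = √235.941 = 15.3604 s⁻¹
Solve γ̇ = πDN/h for N: N_max = γ̇_max·h/(π·D) = 15.3604 × 0.00966 / (π × 0.0622) = 0.759344 rev/s = 45.5607 rpm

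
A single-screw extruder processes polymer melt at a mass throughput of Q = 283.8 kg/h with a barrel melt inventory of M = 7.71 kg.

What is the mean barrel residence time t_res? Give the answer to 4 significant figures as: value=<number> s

Q_s = Q / 3600 = 283.8 / 3600 = 0.0788333 kg/s
t_res = M / Q_s = 7.71 / 0.0788333 = 97.8013 s

value=97.80 s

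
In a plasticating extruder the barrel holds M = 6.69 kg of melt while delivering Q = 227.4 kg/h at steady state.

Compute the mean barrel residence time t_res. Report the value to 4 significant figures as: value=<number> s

Convert throughput: Q = 227.4 kg/h = 227.4/3600 = 0.0631667 kg/s
Mean residence time: t_res = M/Q_s = 6.69 kg / 0.0631667 kg/s = 105.91 s

value=105.9 s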